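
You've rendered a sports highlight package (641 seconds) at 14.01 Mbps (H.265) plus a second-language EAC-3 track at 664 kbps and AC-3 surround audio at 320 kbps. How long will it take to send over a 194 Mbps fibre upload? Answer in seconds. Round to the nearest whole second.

Audio total: 664 + 320 = 984 kbps = 0.984 Mbps.
Total bitrate: 14.994 Mbps.
File: 14.994 Mbps × 641 s = 9611.2 Mb.
At 194 Mbps: 9611.2 / 194 = 49.5 s ≈ 49.5 seconds.

50 seconds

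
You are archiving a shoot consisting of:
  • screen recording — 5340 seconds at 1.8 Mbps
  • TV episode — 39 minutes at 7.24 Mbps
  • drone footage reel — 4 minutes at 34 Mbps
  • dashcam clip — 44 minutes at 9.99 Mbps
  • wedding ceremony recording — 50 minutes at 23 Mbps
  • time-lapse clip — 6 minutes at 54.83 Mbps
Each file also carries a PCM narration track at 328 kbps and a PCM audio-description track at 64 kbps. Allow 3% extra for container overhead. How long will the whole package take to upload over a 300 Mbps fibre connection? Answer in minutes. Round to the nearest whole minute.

Audio total: 328 + 64 = 392 kbps = 0.392 Mbps.
screen recording: 2.192 Mbps × 5340 s × 1.03 = 12056.4 Mb
TV episode: 7.632 Mbps × 2340 s × 1.03 = 18394.6 Mb
drone footage reel: 34.392 Mbps × 240 s × 1.03 = 8501.7 Mb
dashcam clip: 10.382 Mbps × 2640 s × 1.03 = 28230.7 Mb
wedding ceremony recording: 23.392 Mbps × 3000 s × 1.03 = 72281.3 Mb
time-lapse clip: 55.222 Mbps × 360 s × 1.03 = 20476.3 Mb
Total: 159941.1 Mb = 19992.6 MB.
At 300 Mbps: 159941.1 / 300 = 533 s ≈ 8.89 minutes.

9 minutes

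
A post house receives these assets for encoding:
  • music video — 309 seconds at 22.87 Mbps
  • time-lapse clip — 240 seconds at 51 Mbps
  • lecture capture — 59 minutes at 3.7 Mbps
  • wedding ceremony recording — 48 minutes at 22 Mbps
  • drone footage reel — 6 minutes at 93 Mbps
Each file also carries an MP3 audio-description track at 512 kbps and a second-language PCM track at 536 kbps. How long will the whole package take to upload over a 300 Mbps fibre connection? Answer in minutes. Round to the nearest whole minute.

Audio total: 512 + 536 = 1048 kbps = 1.048 Mbps.
music video: 23.918 Mbps × 309 s = 7390.7 Mb
time-lapse clip: 52.048 Mbps × 240 s = 12491.5 Mb
lecture capture: 4.748 Mbps × 3540 s = 16807.9 Mb
wedding ceremony recording: 23.048 Mbps × 2880 s = 66378.2 Mb
drone footage reel: 94.048 Mbps × 360 s = 33857.3 Mb
Total: 136925.6 Mb = 17115.7 MB.
At 300 Mbps: 136925.6 / 300 = 456 s ≈ 7.61 minutes.

8 minutes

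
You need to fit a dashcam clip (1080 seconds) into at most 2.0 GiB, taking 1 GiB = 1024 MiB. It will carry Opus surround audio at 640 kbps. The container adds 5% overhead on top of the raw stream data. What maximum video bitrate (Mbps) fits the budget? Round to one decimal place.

14.5 Mbps

Budget: 2.0 GiB = 17179.9 Mb.
Stream payload after overhead: 17179.9 / 1.05 = 16361.8 Mb.
Total bitrate budget: 16361.8 Mb / 1080 s = 15.150 Mbps.
Audio: 640 kbps = 0.640 Mbps.
Video: 15.150 − 0.640 = 14.510 Mbps.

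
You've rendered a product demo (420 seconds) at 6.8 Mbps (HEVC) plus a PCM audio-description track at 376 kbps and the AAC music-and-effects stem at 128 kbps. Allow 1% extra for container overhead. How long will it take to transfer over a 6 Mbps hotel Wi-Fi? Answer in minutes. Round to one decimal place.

Audio total: 376 + 128 = 504 kbps = 0.504 Mbps.
Total bitrate: 7.304 Mbps.
File: 7.304 Mbps × 420 s = 3067.7 Mb.
With 1% container overhead: ×1.01. → 3098.4 Mb.
At 6 Mbps: 3098.4 / 6 = 516.4 s ≈ 8.61 minutes.

8.6 minutes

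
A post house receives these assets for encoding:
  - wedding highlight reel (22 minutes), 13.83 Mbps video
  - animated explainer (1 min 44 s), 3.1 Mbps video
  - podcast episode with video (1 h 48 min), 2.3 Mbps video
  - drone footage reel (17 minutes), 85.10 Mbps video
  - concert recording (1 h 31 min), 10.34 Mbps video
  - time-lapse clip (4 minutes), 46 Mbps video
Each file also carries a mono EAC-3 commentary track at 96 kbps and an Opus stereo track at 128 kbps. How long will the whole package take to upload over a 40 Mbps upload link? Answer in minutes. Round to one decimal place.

Audio total: 96 + 128 = 224 kbps = 0.224 Mbps.
wedding highlight reel: 14.054 Mbps × 1320 s = 18551.3 Mb
animated explainer: 3.324 Mbps × 104 s = 345.7 Mb
podcast episode with video: 2.524 Mbps × 6480 s = 16355.5 Mb
drone footage reel: 85.324 Mbps × 1020 s = 87030.5 Mb
concert recording: 10.564 Mbps × 5460 s = 57679.4 Mb
time-lapse clip: 46.224 Mbps × 240 s = 11093.8 Mb
Total: 191056.2 Mb = 23882.0 MB.
At 40 Mbps: 191056.2 / 40 = 4776 s ≈ 79.6 minutes.

79.6 minutes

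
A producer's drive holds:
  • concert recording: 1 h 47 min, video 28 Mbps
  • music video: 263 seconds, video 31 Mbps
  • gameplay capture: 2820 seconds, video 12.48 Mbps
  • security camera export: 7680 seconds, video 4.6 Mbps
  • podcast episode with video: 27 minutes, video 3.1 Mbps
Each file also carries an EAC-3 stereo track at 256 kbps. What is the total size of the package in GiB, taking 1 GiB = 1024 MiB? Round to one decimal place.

31.2 GiB

Audio: 256 kbps = 0.256 Mbps.
concert recording: 28.256 Mbps × 6420 s = 181403.5 Mb
music video: 31.256 Mbps × 263 s = 8220.3 Mb
gameplay capture: 12.736 Mbps × 2820 s = 35915.5 Mb
security camera export: 4.856 Mbps × 7680 s = 37294.1 Mb
podcast episode with video: 3.356 Mbps × 1620 s = 5436.7 Mb
Total: 268270.2 Mb = 33533.8 MB.
= 31.23 GiB.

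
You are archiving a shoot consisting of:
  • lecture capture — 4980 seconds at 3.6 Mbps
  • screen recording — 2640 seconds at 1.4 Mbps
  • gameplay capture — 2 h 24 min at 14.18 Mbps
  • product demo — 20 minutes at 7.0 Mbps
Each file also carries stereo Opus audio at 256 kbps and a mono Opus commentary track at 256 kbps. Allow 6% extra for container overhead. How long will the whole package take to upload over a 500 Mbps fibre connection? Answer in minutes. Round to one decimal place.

Audio total: 256 + 256 = 512 kbps = 0.512 Mbps.
lecture capture: 4.112 Mbps × 4980 s × 1.06 = 21706.4 Mb
screen recording: 1.912 Mbps × 2640 s × 1.06 = 5350.5 Mb
gameplay capture: 14.692 Mbps × 8640 s × 1.06 = 134555.2 Mb
product demo: 7.512 Mbps × 1200 s × 1.06 = 9555.3 Mb
Total: 171167.4 Mb = 21395.9 MB.
At 500 Mbps: 171167.4 / 500 = 342 s ≈ 5.71 minutes.

5.7 minutes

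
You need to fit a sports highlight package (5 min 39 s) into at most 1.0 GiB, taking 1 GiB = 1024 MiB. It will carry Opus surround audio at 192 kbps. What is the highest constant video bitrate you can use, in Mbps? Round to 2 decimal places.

Budget: 1.0 GiB = 8589.9 Mb.
5 min 39 s = 339 s
Total bitrate budget: 8589.9 Mb / 339 s = 25.339 Mbps.
Audio: 192 kbps = 0.192 Mbps.
Video: 25.339 − 0.192 = 25.147 Mbps.

25.15 Mbps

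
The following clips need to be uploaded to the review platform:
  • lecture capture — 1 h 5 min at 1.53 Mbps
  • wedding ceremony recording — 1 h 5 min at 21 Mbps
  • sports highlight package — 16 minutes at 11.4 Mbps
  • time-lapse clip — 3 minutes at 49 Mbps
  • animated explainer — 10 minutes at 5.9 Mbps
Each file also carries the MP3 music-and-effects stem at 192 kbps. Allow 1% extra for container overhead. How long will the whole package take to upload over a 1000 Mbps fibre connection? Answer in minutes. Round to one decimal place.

Audio: 192 kbps = 0.192 Mbps.
lecture capture: 1.722 Mbps × 3900 s × 1.01 = 6783.0 Mb
wedding ceremony recording: 21.192 Mbps × 3900 s × 1.01 = 83475.3 Mb
sports highlight package: 11.592 Mbps × 960 s × 1.01 = 11239.6 Mb
time-lapse clip: 49.192 Mbps × 180 s × 1.01 = 8943.1 Mb
animated explainer: 6.092 Mbps × 600 s × 1.01 = 3691.8 Mb
Total: 114132.7 Mb = 14266.6 MB.
At 1000 Mbps: 114132.7 / 1000 = 114 s ≈ 1.9 minutes.

1.9 minutes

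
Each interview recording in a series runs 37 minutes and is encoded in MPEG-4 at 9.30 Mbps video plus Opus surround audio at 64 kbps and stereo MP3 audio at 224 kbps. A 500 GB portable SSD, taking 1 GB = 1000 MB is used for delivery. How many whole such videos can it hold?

37 min = 2220 s
Audio total: 64 + 224 = 288 kbps = 0.288 Mbps.
Total bitrate: 9.588 Mbps.
Per item: 9.588 Mbps × 2220 s = 21,285 Mb = 2,661 MB.
Capacity: 500 GB = 4,000,000 Mb; 187.92 items → 187 complete.

187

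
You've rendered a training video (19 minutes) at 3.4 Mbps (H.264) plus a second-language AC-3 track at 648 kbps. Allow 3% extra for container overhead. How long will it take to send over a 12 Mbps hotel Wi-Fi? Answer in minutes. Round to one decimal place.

19 min = 1140 s
Audio: 648 kbps = 0.648 Mbps.
Total bitrate: 4.048 Mbps.
File: 4.048 Mbps × 1140 s = 4614.7 Mb.
With 3% container overhead: ×1.03. → 4753.2 Mb.
At 12 Mbps: 4753.2 / 12 = 396.1 s ≈ 6.6 minutes.

6.6 minutes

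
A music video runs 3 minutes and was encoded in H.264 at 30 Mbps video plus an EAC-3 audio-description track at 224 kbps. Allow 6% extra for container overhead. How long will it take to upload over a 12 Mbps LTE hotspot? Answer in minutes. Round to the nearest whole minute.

8 minutes

3 min = 180 s
Audio: 224 kbps = 0.224 Mbps.
Total bitrate: 30.224 Mbps.
File: 30.224 Mbps × 180 s = 5440.3 Mb.
With 6% container overhead: ×1.06. → 5766.7 Mb.
At 12 Mbps: 5766.7 / 12 = 480.6 s ≈ 8.01 minutes.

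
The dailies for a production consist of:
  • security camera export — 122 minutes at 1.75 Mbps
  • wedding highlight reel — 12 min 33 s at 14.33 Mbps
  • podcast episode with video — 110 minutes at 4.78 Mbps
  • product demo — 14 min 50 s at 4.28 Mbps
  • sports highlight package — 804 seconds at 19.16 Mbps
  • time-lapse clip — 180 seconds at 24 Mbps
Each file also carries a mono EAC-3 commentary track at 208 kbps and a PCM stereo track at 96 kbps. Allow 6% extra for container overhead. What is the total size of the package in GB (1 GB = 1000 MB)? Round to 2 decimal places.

11.09 GB

Audio total: 208 + 96 = 304 kbps = 0.304 Mbps.
security camera export: 2.054 Mbps × 7320 s × 1.06 = 15937.4 Mb
wedding highlight reel: 14.634 Mbps × 753 s × 1.06 = 11680.6 Mb
podcast episode with video: 5.084 Mbps × 6600 s × 1.06 = 35567.7 Mb
product demo: 4.584 Mbps × 890 s × 1.06 = 4324.5 Mb
sports highlight package: 19.464 Mbps × 804 s × 1.06 = 16588.0 Mb
time-lapse clip: 24.304 Mbps × 180 s × 1.06 = 4637.2 Mb
Total: 88735.4 Mb = 11091.9 MB.
= 11.09 GB.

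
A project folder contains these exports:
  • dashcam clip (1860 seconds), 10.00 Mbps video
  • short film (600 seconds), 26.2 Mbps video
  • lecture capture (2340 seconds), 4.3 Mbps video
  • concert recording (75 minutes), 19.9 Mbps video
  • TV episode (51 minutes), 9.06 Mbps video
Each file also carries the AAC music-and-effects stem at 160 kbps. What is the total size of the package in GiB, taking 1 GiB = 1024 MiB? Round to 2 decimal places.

19.05 GiB

Audio: 160 kbps = 0.160 Mbps.
dashcam clip: 10.160 Mbps × 1860 s = 18897.6 Mb
short film: 26.360 Mbps × 600 s = 15816.0 Mb
lecture capture: 4.460 Mbps × 2340 s = 10436.4 Mb
concert recording: 20.060 Mbps × 4500 s = 90270.0 Mb
TV episode: 9.220 Mbps × 3060 s = 28213.2 Mb
Total: 163633.2 Mb = 20454.2 MB.
= 19.05 GiB.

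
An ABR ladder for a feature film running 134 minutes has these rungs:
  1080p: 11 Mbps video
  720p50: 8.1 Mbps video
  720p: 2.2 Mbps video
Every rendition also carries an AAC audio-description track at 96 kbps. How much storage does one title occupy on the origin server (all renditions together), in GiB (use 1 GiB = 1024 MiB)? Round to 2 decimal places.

20.21 GiB

134 min = 8040 s
Audio: 96 kbps = 0.096 Mbps.
Sum of rendition bitrates: (11+0.096) + (8.1+0.096) + (2.2+0.096) = 21.588 Mbps.
× 8040 s = 173,568 Mb = 21,696 MB = 20.21 GiB.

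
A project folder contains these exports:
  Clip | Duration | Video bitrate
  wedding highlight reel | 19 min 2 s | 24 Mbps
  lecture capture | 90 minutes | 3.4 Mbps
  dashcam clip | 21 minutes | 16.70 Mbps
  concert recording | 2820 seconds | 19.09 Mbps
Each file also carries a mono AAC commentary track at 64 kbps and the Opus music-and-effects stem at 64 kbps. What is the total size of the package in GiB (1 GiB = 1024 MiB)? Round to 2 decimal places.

Audio total: 64 + 64 = 128 kbps = 0.128 Mbps.
wedding highlight reel: 24.128 Mbps × 1142 s = 27554.2 Mb
lecture capture: 3.528 Mbps × 5400 s = 19051.2 Mb
dashcam clip: 16.828 Mbps × 1260 s = 21203.3 Mb
concert recording: 19.218 Mbps × 2820 s = 54194.8 Mb
Total: 122003.4 Mb = 15250.4 MB.
= 14.20 GiB.

14.20 GiB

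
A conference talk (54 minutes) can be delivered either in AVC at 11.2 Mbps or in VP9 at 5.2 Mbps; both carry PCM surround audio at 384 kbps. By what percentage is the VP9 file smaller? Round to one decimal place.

51.8%

54 min = 3240 s
Audio: 384 kbps = 0.384 Mbps.
AVC: 11.584 Mbps × 3240 s = 37532.2 Mb = 4.692 GB.
VP9: 5.584 Mbps × 3240 s = 18092.2 Mb = 2.262 GB.
Reduction: (1 − 2.262/4.692) × 100 = 51.80%.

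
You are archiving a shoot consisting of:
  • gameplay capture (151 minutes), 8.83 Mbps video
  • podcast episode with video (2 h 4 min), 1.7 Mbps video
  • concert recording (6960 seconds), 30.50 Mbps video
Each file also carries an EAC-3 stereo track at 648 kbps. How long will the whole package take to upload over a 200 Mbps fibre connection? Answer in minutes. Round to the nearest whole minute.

Audio: 648 kbps = 0.648 Mbps.
gameplay capture: 9.478 Mbps × 9060 s = 85870.7 Mb
podcast episode with video: 2.348 Mbps × 7440 s = 17469.1 Mb
concert recording: 31.148 Mbps × 6960 s = 216790.1 Mb
Total: 320129.9 Mb = 40016.2 MB.
At 200 Mbps: 320129.9 / 200 = 1601 s ≈ 26.7 minutes.

27 minutes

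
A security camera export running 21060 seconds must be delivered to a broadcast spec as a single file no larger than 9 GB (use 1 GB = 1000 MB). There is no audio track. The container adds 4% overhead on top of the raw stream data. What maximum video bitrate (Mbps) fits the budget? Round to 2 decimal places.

3.29 Mbps

Budget: 9 GB = 72000.0 Mb.
Stream payload after overhead: 72000.0 / 1.04 = 69230.8 Mb.
Total bitrate budget: 69230.8 Mb / 21060 s = 3.287 Mbps.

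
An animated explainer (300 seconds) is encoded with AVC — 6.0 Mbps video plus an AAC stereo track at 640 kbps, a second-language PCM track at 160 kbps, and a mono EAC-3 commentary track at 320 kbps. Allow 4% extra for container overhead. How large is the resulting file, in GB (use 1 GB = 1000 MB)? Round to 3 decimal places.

Audio total: 640 + 160 + 320 = 1120 kbps = 1.120 Mbps.
Total bitrate: 6.0 + 1.120 = 7.120 Mbps.
Stream data: 7.120 Mbps × 300 s = 2136.0 Mb.
With 4% container overhead: ×1.04.
2,221 Mb ÷ 8 = 277.7 MB → 0.2777 GB.

0.278 GB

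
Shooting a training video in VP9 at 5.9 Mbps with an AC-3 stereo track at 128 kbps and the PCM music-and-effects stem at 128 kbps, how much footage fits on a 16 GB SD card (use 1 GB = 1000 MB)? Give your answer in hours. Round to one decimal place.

Audio total: 128 + 128 = 256 kbps = 0.256 Mbps.
Total bitrate: 5.9 + 0.256 = 6.156 Mbps.
Capacity: 16 GB = 128,000 Mb.
Recording time: 128,000 / 6.156 = 20,793 s ≈ 5.78 hours.

5.8 hours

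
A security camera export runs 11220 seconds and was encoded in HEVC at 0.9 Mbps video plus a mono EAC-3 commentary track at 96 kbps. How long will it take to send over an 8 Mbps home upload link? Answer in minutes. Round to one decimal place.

Audio: 96 kbps = 0.096 Mbps.
Total bitrate: 0.996 Mbps.
File: 0.996 Mbps × 11220 s = 11175.1 Mb.
At 8 Mbps: 11175.1 / 8 = 1396.9 s ≈ 23.3 minutes.

23.3 minutes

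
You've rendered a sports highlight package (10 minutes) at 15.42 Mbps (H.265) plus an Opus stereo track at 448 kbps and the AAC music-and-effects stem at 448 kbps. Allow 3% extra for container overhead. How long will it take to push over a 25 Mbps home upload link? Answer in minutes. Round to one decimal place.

6.7 minutes

10 min = 600 s
Audio total: 448 + 448 = 896 kbps = 0.896 Mbps.
Total bitrate: 16.316 Mbps.
File: 16.316 Mbps × 600 s = 9789.6 Mb.
With 3% container overhead: ×1.03. → 10083.3 Mb.
At 25 Mbps: 10083.3 / 25 = 403.3 s ≈ 6.72 minutes.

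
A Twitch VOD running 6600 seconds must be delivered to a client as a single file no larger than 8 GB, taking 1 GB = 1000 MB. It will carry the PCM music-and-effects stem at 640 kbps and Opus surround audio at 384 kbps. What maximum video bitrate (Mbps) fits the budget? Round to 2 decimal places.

8.67 Mbps

Budget: 8 GB = 64000.0 Mb.
Total bitrate budget: 64000.0 Mb / 6600 s = 9.697 Mbps.
Audio total: 640 + 384 = 1024 kbps = 1.024 Mbps.
Video: 9.697 − 1.024 = 8.673 Mbps.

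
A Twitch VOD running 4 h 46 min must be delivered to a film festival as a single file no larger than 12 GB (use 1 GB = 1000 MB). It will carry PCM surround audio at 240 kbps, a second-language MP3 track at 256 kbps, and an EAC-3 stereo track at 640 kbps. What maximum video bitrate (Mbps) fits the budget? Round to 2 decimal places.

Budget: 12 GB = 96000.0 Mb.
4 h 46 min = 286 min = 17160 s
Total bitrate budget: 96000.0 Mb / 17160 s = 5.594 Mbps.
Audio total: 240 + 256 + 640 = 1136 kbps = 1.136 Mbps.
Video: 5.594 − 1.136 = 4.458 Mbps.

4.46 Mbps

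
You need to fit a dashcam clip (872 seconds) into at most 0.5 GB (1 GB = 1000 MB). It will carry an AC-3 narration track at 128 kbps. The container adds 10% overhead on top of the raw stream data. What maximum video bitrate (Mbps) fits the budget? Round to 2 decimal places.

4.04 Mbps

Budget: 0.5 GB = 4000.0 Mb.
Stream payload after overhead: 4000.0 / 1.10 = 3636.4 Mb.
Total bitrate budget: 3636.4 Mb / 872 s = 4.170 Mbps.
Audio: 128 kbps = 0.128 Mbps.
Video: 4.170 − 0.128 = 4.042 Mbps.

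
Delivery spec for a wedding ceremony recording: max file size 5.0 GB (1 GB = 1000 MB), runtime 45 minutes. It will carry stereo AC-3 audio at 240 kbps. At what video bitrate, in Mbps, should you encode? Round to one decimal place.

Budget: 5.0 GB = 40000.0 Mb.
45 min = 2700 s
Total bitrate budget: 40000.0 Mb / 2700 s = 14.815 Mbps.
Audio: 240 kbps = 0.240 Mbps.
Video: 14.815 − 0.240 = 14.575 Mbps.

14.6 Mbps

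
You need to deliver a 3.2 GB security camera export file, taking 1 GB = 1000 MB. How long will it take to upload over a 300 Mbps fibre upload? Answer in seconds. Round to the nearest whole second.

File: 3.2 GB = 25600.0 Mb.
At 300 Mbps: 25600.0 / 300 = 85.3 s ≈ 85.3 seconds.

85 seconds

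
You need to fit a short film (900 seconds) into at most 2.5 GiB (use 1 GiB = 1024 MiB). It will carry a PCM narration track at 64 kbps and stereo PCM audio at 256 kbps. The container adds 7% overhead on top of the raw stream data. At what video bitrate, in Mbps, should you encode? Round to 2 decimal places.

21.98 Mbps

Budget: 2.5 GiB = 21474.8 Mb.
Stream payload after overhead: 21474.8 / 1.07 = 20069.9 Mb.
Total bitrate budget: 20069.9 Mb / 900 s = 22.300 Mbps.
Audio total: 64 + 256 = 320 kbps = 0.320 Mbps.
Video: 22.300 − 0.320 = 21.980 Mbps.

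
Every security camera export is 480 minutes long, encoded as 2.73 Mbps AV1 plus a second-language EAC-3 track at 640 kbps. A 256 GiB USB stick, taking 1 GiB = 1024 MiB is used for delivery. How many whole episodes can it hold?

480 min = 28800 s
Audio: 640 kbps = 0.640 Mbps.
Total bitrate: 3.370 Mbps.
Per item: 3.370 Mbps × 28800 s = 97,056 Mb = 12,132 MB.
Capacity: 256 GiB = 2,199,023 Mb; 22.66 items → 22 complete.

22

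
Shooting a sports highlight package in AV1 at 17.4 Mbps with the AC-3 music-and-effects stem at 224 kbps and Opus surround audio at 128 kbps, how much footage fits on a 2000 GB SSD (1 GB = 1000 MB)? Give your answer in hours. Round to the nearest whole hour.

Audio total: 224 + 128 = 352 kbps = 0.352 Mbps.
Total bitrate: 17.4 + 0.352 = 17.752 Mbps.
Capacity: 2000 GB = 16,000,000 Mb.
Recording time: 16,000,000 / 17.752 = 901,307 s ≈ 250 hours.

250 hours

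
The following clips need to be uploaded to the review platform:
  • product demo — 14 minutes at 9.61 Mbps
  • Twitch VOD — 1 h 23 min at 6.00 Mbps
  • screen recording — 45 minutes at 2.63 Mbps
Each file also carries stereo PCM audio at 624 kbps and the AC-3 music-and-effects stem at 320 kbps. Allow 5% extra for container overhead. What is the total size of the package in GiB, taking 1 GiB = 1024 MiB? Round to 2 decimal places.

Audio total: 624 + 320 = 944 kbps = 0.944 Mbps.
product demo: 10.554 Mbps × 840 s × 1.05 = 9308.6 Mb
Twitch VOD: 6.944 Mbps × 4980 s × 1.05 = 36310.2 Mb
screen recording: 3.574 Mbps × 2700 s × 1.05 = 10132.3 Mb
Total: 55751.1 Mb = 6968.9 MB.
= 6.490 GiB.

6.49 GiB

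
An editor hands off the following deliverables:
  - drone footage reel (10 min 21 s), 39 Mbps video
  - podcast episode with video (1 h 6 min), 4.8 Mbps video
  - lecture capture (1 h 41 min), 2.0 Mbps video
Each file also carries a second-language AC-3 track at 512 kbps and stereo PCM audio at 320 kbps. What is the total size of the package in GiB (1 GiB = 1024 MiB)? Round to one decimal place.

Audio total: 512 + 320 = 832 kbps = 0.832 Mbps.
drone footage reel: 39.832 Mbps × 621 s = 24735.7 Mb
podcast episode with video: 5.632 Mbps × 3960 s = 22302.7 Mb
lecture capture: 2.832 Mbps × 6060 s = 17161.9 Mb
Total: 64200.3 Mb = 8025.0 MB.
= 7.474 GiB.

7.5 GiB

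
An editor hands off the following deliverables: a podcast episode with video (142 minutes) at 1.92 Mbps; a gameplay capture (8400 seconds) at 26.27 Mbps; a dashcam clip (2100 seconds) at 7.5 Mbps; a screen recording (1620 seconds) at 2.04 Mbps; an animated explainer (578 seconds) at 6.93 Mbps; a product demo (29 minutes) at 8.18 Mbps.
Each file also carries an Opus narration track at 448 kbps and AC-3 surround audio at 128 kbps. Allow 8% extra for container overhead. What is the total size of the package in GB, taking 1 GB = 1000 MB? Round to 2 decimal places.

38.82 GB

Audio total: 448 + 128 = 576 kbps = 0.576 Mbps.
podcast episode with video: 2.496 Mbps × 8520 s × 1.08 = 22967.2 Mb
gameplay capture: 26.846 Mbps × 8400 s × 1.08 = 243546.9 Mb
dashcam clip: 8.076 Mbps × 2100 s × 1.08 = 18316.4 Mb
screen recording: 2.616 Mbps × 1620 s × 1.08 = 4577.0 Mb
animated explainer: 7.506 Mbps × 578 s × 1.08 = 4685.5 Mb
product demo: 8.756 Mbps × 1740 s × 1.08 = 16454.3 Mb
Total: 310547.2 Mb = 38818.4 MB.
= 38.82 GB.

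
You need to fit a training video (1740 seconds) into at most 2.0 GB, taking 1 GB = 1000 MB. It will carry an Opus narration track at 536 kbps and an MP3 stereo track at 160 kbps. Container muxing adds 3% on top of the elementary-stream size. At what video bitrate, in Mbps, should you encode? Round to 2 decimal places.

8.23 Mbps

Budget: 2.0 GB = 16000.0 Mb.
Stream payload after overhead: 16000.0 / 1.03 = 15534.0 Mb.
Total bitrate budget: 15534.0 Mb / 1740 s = 8.928 Mbps.
Audio total: 536 + 160 = 696 kbps = 0.696 Mbps.
Video: 8.928 − 0.696 = 8.232 Mbps.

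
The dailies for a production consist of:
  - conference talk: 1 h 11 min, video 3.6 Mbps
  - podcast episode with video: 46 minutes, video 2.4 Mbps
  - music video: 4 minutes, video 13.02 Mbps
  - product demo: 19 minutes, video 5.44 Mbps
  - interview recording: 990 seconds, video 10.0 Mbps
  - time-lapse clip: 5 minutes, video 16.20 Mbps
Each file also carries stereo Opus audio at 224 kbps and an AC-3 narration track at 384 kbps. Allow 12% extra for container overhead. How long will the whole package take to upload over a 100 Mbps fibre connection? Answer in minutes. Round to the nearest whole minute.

Audio total: 224 + 384 = 608 kbps = 0.608 Mbps.
conference talk: 4.208 Mbps × 4260 s × 1.12 = 20077.2 Mb
podcast episode with video: 3.008 Mbps × 2760 s × 1.12 = 9298.3 Mb
music video: 13.628 Mbps × 240 s × 1.12 = 3663.2 Mb
product demo: 6.048 Mbps × 1140 s × 1.12 = 7722.1 Mb
interview recording: 10.608 Mbps × 990 s × 1.12 = 11762.2 Mb
time-lapse clip: 16.808 Mbps × 300 s × 1.12 = 5647.5 Mb
Total: 58170.5 Mb = 7271.3 MB.
At 100 Mbps: 58170.5 / 100 = 582 s ≈ 9.7 minutes.

10 minutes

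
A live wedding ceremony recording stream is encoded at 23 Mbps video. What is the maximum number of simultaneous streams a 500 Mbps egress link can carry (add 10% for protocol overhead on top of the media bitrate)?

On the wire with 10% overhead: 25.300 Mbps.
500 Mbps = 500.0 Mbps; 500.0 / 25.300 = 19.76 → 19 viewers.

19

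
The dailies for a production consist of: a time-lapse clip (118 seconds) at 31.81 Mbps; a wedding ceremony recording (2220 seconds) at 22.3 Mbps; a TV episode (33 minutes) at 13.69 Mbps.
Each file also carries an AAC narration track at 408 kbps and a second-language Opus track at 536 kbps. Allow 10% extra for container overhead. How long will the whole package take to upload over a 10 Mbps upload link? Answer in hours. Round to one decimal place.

Audio total: 408 + 536 = 944 kbps = 0.944 Mbps.
time-lapse clip: 32.754 Mbps × 118 s × 1.10 = 4251.5 Mb
wedding ceremony recording: 23.244 Mbps × 2220 s × 1.10 = 56761.8 Mb
TV episode: 14.634 Mbps × 1980 s × 1.10 = 31872.9 Mb
Total: 92886.2 Mb = 11610.8 MB.
At 10 Mbps: 92886.2 / 10 = 9289 s ≈ 2.58 hours.

2.6 hours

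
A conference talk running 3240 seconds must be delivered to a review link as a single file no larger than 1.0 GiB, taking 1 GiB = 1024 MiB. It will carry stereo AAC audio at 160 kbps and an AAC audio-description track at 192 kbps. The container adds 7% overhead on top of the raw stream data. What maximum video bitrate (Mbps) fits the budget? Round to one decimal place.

2.1 Mbps

Budget: 1.0 GiB = 8589.9 Mb.
Stream payload after overhead: 8589.9 / 1.07 = 8028.0 Mb.
Total bitrate budget: 8028.0 Mb / 3240 s = 2.478 Mbps.
Audio total: 160 + 192 = 352 kbps = 0.352 Mbps.
Video: 2.478 − 0.352 = 2.126 Mbps.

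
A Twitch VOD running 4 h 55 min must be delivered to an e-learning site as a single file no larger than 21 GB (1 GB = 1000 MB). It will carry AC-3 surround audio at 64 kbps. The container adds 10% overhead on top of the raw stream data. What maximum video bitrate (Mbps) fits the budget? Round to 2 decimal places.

8.56 Mbps

Budget: 21 GB = 168000.0 Mb.
Stream payload after overhead: 168000.0 / 1.10 = 152727.3 Mb.
4 h 55 min = 295 min = 17700 s
Total bitrate budget: 152727.3 Mb / 17700 s = 8.629 Mbps.
Audio: 64 kbps = 0.064 Mbps.
Video: 8.629 − 0.064 = 8.565 Mbps.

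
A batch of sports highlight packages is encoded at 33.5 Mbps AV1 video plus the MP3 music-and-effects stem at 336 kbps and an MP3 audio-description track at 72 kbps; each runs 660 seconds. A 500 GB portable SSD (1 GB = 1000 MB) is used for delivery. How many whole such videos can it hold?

Audio total: 336 + 72 = 408 kbps = 0.408 Mbps.
Total bitrate: 33.908 Mbps.
Per item: 33.908 Mbps × 660 s = 22,379 Mb = 2,797 MB.
Capacity: 500 GB = 4,000,000 Mb; 178.74 items → 178 complete.

178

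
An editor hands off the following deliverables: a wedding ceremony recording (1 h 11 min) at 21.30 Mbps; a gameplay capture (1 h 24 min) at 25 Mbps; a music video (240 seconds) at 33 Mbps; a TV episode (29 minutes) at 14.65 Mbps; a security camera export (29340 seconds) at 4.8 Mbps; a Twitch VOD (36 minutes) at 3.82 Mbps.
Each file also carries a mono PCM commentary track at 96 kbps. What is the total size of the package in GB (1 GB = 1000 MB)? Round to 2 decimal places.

Audio: 96 kbps = 0.096 Mbps.
wedding ceremony recording: 21.396 Mbps × 4260 s = 91147.0 Mb
gameplay capture: 25.096 Mbps × 5040 s = 126483.8 Mb
music video: 33.096 Mbps × 240 s = 7943.0 Mb
TV episode: 14.746 Mbps × 1740 s = 25658.0 Mb
security camera export: 4.896 Mbps × 29340 s = 143648.6 Mb
Twitch VOD: 3.916 Mbps × 2160 s = 8458.6 Mb
Total: 403339.1 Mb = 50417.4 MB.
= 50.42 GB.

50.42 GB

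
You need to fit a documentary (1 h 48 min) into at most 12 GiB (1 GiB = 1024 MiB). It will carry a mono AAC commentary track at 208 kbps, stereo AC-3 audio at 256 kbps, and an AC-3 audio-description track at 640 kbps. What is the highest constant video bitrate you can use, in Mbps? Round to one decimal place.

14.8 Mbps

Budget: 12 GiB = 103079.2 Mb.
1 h 48 min = 108 min = 6480 s
Total bitrate budget: 103079.2 Mb / 6480 s = 15.907 Mbps.
Audio total: 208 + 256 + 640 = 1104 kbps = 1.104 Mbps.
Video: 15.907 − 1.104 = 14.803 Mbps.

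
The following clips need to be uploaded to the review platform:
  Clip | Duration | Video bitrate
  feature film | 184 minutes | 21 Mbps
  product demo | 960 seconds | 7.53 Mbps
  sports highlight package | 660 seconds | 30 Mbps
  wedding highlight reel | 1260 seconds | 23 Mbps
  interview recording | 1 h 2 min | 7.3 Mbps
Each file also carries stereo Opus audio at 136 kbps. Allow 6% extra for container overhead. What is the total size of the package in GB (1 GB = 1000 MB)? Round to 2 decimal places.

42.06 GB

Audio: 136 kbps = 0.136 Mbps.
feature film: 21.136 Mbps × 11040 s × 1.06 = 247341.9 Mb
product demo: 7.666 Mbps × 960 s × 1.06 = 7800.9 Mb
sports highlight package: 30.136 Mbps × 660 s × 1.06 = 21083.1 Mb
wedding highlight reel: 23.136 Mbps × 1260 s × 1.06 = 30900.4 Mb
interview recording: 7.436 Mbps × 3720 s × 1.06 = 29321.6 Mb
Total: 336448.1 Mb = 42056.0 MB.
= 42.06 GB.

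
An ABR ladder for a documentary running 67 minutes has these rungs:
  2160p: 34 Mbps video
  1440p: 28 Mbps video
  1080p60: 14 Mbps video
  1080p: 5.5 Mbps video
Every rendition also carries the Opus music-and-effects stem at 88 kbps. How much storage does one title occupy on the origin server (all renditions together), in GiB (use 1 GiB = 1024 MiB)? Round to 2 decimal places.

38.31 GiB

67 min = 4020 s
Audio: 88 kbps = 0.088 Mbps.
Sum of rendition bitrates: (34+0.088) + (28+0.088) + (14+0.088) + (5.5+0.088) = 81.852 Mbps.
× 4020 s = 329,045 Mb = 41,131 MB = 38.31 GiB.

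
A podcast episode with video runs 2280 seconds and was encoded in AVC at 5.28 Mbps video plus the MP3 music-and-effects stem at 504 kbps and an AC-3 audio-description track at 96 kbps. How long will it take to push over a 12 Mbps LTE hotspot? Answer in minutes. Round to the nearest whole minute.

19 minutes

Audio total: 504 + 96 = 600 kbps = 0.600 Mbps.
Total bitrate: 5.880 Mbps.
File: 5.880 Mbps × 2280 s = 13406.4 Mb.
At 12 Mbps: 13406.4 / 12 = 1117.2 s ≈ 18.6 minutes.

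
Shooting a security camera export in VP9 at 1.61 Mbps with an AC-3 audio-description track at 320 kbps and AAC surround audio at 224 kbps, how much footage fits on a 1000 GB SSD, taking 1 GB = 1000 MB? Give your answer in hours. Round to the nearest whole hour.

Audio total: 320 + 224 = 544 kbps = 0.544 Mbps.
Total bitrate: 1.61 + 0.544 = 2.154 Mbps.
Capacity: 1000 GB = 8,000,000 Mb.
Recording time: 8,000,000 / 2.154 = 3,714,020 s ≈ 1,032 hours.

1032 hours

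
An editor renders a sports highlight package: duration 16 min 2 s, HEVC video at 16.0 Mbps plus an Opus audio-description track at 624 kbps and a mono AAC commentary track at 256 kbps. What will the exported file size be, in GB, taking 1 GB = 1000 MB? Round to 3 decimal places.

16 min 2 s = 962 s
Audio total: 624 + 256 = 880 kbps = 0.880 Mbps.
Total bitrate: 16.0 + 0.880 = 16.880 Mbps.
Stream data: 16.880 Mbps × 962 s = 16238.6 Mb.
16,239 Mb ÷ 8 = 2,030 MB → 2.030 GB.

2.030 GB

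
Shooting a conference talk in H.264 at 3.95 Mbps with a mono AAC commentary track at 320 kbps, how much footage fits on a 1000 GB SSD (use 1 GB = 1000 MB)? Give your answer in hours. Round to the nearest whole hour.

Audio: 320 kbps = 0.320 Mbps.
Total bitrate: 3.95 + 0.320 = 4.270 Mbps.
Capacity: 1000 GB = 8,000,000 Mb.
Recording time: 8,000,000 / 4.270 = 1,873,536 s ≈ 520 hours.

520 hours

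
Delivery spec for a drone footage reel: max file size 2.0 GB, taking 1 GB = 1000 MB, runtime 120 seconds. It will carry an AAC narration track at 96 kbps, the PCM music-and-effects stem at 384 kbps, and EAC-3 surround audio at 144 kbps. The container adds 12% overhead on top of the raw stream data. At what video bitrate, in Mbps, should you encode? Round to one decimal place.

Budget: 2.0 GB = 16000.0 Mb.
Stream payload after overhead: 16000.0 / 1.12 = 14285.7 Mb.
Total bitrate budget: 14285.7 Mb / 120 s = 119.048 Mbps.
Audio total: 96 + 384 + 144 = 624 kbps = 0.624 Mbps.
Video: 119.048 − 0.624 = 118.424 Mbps.

118.4 Mbps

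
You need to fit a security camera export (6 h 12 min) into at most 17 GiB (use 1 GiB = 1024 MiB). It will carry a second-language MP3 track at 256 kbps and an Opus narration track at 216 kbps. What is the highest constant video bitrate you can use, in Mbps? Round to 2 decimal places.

Budget: 17 GiB = 146028.9 Mb.
6 h 12 min = 372 min = 22320 s
Total bitrate budget: 146028.9 Mb / 22320 s = 6.543 Mbps.
Audio total: 256 + 216 = 472 kbps = 0.472 Mbps.
Video: 6.543 − 0.472 = 6.071 Mbps.

6.07 Mbps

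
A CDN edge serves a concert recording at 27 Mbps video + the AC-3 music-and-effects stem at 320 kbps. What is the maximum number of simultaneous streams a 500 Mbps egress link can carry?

Audio: 320 kbps = 0.320 Mbps.
Per-viewer media rate: 27.320 Mbps.
500 Mbps = 500.0 Mbps; 500.0 / 27.320 = 18.30 → 18 viewers.

18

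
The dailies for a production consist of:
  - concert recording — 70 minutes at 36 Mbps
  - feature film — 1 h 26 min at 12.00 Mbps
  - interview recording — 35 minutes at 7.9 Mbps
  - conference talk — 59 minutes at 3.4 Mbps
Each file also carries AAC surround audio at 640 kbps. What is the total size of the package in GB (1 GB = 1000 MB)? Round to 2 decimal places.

Audio: 640 kbps = 0.640 Mbps.
concert recording: 36.640 Mbps × 4200 s = 153888.0 Mb
feature film: 12.640 Mbps × 5160 s = 65222.4 Mb
interview recording: 8.540 Mbps × 2100 s = 17934.0 Mb
conference talk: 4.040 Mbps × 3540 s = 14301.6 Mb
Total: 251346.0 Mb = 31418.2 MB.
= 31.42 GB.

31.42 GB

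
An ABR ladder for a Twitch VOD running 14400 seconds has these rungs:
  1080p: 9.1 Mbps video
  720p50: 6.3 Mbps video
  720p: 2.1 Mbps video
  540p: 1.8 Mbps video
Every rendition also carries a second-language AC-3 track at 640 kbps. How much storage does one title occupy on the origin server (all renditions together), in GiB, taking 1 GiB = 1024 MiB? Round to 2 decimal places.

Audio: 640 kbps = 0.640 Mbps.
Sum of rendition bitrates: (9.1+0.640) + (6.3+0.640) + (2.1+0.640) + (1.8+0.640) = 21.860 Mbps.
× 14400 s = 314,784 Mb = 39,348 MB = 36.65 GiB.

36.65 GiB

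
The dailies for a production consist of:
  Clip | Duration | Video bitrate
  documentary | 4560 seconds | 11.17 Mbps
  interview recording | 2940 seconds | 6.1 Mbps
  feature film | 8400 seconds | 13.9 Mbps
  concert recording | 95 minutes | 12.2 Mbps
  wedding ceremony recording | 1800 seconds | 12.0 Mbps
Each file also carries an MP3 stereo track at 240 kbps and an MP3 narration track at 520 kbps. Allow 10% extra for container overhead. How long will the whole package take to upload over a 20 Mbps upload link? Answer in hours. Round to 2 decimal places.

4.50 hours

Audio total: 240 + 520 = 760 kbps = 0.760 Mbps.
documentary: 11.930 Mbps × 4560 s × 1.10 = 59840.9 Mb
interview recording: 6.860 Mbps × 2940 s × 1.10 = 22185.2 Mb
feature film: 14.660 Mbps × 8400 s × 1.10 = 135458.4 Mb
concert recording: 12.960 Mbps × 5700 s × 1.10 = 81259.2 Mb
wedding ceremony recording: 12.760 Mbps × 1800 s × 1.10 = 25264.8 Mb
Total: 324008.5 Mb = 40501.1 MB.
At 20 Mbps: 324008.5 / 20 = 16200 s ≈ 4.5 hours.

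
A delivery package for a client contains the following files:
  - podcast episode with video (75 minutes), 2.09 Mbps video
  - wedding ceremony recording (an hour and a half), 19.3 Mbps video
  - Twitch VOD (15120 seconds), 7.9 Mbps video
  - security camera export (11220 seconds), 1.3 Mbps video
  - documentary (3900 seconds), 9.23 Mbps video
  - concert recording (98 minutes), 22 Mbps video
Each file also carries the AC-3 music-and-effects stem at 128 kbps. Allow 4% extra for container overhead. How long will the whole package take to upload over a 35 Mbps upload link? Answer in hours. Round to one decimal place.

3.5 hours

Audio: 128 kbps = 0.128 Mbps.
podcast episode with video: 2.218 Mbps × 4500 s × 1.04 = 10380.2 Mb
wedding ceremony recording: 19.428 Mbps × 5400 s × 1.04 = 109107.6 Mb
Twitch VOD: 8.028 Mbps × 15120 s × 1.04 = 126238.7 Mb
security camera export: 1.428 Mbps × 11220 s × 1.04 = 16663.0 Mb
documentary: 9.358 Mbps × 3900 s × 1.04 = 37956.0 Mb
concert recording: 22.128 Mbps × 5880 s × 1.04 = 135317.1 Mb
Total: 435662.8 Mb = 54457.9 MB.
At 35 Mbps: 435662.8 / 35 = 12448 s ≈ 3.46 hours.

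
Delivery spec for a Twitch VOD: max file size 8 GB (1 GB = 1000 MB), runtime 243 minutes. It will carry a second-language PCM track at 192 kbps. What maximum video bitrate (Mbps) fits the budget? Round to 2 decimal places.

Budget: 8 GB = 64000.0 Mb.
243 min = 14580 s
Total bitrate budget: 64000.0 Mb / 14580 s = 4.390 Mbps.
Audio: 192 kbps = 0.192 Mbps.
Video: 4.390 − 0.192 = 4.198 Mbps.

4.20 Mbps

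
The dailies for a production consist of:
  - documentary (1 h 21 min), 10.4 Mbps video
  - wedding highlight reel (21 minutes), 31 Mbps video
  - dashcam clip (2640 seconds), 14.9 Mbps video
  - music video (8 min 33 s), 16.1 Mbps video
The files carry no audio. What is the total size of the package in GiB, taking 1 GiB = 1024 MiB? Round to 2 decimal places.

documentary: 10.400 Mbps × 4860 s = 50544.0 Mb
wedding highlight reel: 31.000 Mbps × 1260 s = 39060.0 Mb
dashcam clip: 14.900 Mbps × 2640 s = 39336.0 Mb
music video: 16.100 Mbps × 513 s = 8259.3 Mb
Total: 137199.3 Mb = 17149.9 MB.
= 15.97 GiB.

15.97 GiB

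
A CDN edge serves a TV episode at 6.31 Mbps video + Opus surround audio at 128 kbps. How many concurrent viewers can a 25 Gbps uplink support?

3883

Audio: 128 kbps = 0.128 Mbps.
Per-viewer media rate: 6.438 Mbps.
25 Gbps = 25,000 Mbps; 25,000 / 6.438 = 3883.19 → 3883 viewers.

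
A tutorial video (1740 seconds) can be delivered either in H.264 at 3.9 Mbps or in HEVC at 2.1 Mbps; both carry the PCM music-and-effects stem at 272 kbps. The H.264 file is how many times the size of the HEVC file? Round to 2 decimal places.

1.76

Audio: 272 kbps = 0.272 Mbps.
H.264: 4.172 Mbps × 1740 s = 7259.3 Mb = 0.845 GiB.
HEVC: 2.372 Mbps × 1740 s = 4127.3 Mb = 0.480 GiB.
Ratio: 0.845 / 0.480 = 1.759.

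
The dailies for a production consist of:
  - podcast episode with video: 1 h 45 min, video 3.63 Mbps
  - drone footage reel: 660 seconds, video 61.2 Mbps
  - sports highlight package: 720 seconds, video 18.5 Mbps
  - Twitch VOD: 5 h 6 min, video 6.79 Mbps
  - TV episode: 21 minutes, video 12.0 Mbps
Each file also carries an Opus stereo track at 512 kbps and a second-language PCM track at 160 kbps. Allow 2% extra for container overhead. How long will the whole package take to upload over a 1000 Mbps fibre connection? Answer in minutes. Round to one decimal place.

4.0 minutes

Audio total: 512 + 160 = 672 kbps = 0.672 Mbps.
podcast episode with video: 4.302 Mbps × 6300 s × 1.02 = 27644.7 Mb
drone footage reel: 61.872 Mbps × 660 s × 1.02 = 41652.2 Mb
sports highlight package: 19.172 Mbps × 720 s × 1.02 = 14079.9 Mb
Twitch VOD: 7.462 Mbps × 18360 s × 1.02 = 139742.4 Mb
TV episode: 12.672 Mbps × 1260 s × 1.02 = 16286.1 Mb
Total: 239405.2 Mb = 29925.7 MB.
At 1000 Mbps: 239405.2 / 1000 = 239 s ≈ 3.99 minutes.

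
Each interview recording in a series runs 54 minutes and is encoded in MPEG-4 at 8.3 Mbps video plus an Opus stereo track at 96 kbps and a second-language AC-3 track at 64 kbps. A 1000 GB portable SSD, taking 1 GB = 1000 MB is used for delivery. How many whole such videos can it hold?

54 min = 3240 s
Audio total: 96 + 64 = 160 kbps = 0.160 Mbps.
Total bitrate: 8.460 Mbps.
Per item: 8.460 Mbps × 3240 s = 27,410 Mb = 3,426 MB.
Capacity: 1000 GB = 8,000,000 Mb; 291.86 items → 291 complete.

291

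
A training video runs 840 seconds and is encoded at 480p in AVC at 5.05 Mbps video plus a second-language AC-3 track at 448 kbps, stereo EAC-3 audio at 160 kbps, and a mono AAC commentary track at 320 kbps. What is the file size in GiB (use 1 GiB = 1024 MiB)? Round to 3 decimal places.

0.585 GiB

Audio total: 448 + 160 + 320 = 928 kbps = 0.928 Mbps.
Total bitrate: 5.05 + 0.928 = 5.978 Mbps.
Stream data: 5.978 Mbps × 840 s = 5021.5 Mb.
5,022 Mb = 627,690,000 bytes ÷ 1,073,741,824 = 0.5846 GiB.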